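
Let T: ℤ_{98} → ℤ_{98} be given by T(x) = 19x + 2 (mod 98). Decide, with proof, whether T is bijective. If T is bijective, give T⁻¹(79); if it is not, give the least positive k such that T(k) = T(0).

35

Suppose T(x_1) = T(x_2) in ℤ_{98}. Then 19x_1 + 2 ≡ 19x_2 + 2 (mod 98), hence 19(x_1 − x_2) ≡ 0 (mod 98).
Since gcd(19, 98) = 1, 19 is invertible modulo 98, therefore x_1 − x_2 ≡ 0 (mod 98), i.e. x_1 = x_2.
We now compute 19⁻¹ mod 98 explicitly. Euclid's algorithm: 98 = 5·19 + 3, 19 = 6·3 + 1; back-substituting gives 1 = 31·19 − 6·98, so 19⁻¹ ≡ 31 (mod 98).
For any y ∈ ℤ_{98}, x = 31(y − 2) mod 98 satisfies T(x) = 19·31(y − 2) + 2 ≡ y (since 19·31 ≡ 1 mod 98). So every y has a preimage.
Therefore T is bijective.
Since T is bijective, we find T⁻¹(79): we need 19x ≡ 79 − 2 ≡ 77 (mod 98). Using 19⁻¹ = 31: x ≡ 31·77 = 2387 = 24·98 + 35, so x = 35.
Check: T(35) = 19·35 + 2 = 667 = 6·98 + 79 ≡ 79 (mod 98).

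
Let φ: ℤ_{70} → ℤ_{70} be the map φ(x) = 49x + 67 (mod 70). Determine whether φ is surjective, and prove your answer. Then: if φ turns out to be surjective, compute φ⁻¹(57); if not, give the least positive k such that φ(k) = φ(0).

Since gcd(49, 70) = 7, we have 49x ≡ 0 (mod 7) for all x, so φ(x) ≡ 4 (mod 7).
But 0 ≢ 4 (mod 7), so 0 ∈ ℤ_{70} has no preimage. So φ is not surjective.
Since φ is not surjective, we find the least positive k with φ(k) = φ(0): this means 49k ≡ 0 (mod 70), i.e. 70 ∣ 49k. Since gcd(49, 70) = 7, dividing through by 7 this holds exactly when 10 ∣ 7k, and as gcd(7, 10) = 1, exactly when 10 ∣ k.
The smallest positive such k is 10.

10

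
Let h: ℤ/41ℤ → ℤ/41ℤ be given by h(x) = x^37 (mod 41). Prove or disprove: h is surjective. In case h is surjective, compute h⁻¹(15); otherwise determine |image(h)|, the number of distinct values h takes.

6

Since 41 is prime, the nonzero elements of ℤ/41ℤ form a cyclic group of order 40.
As gcd(37, 40) = 1, raising to the 37th power is a bijection on this group: if s^37 ≡ t^37 then (st^{−1})^37 = 1, and the only element of order dividing gcd(37, 40) = 1 is 1, so s = t.
With h(0) = 0 this makes h injective on all of ℤ/41ℤ, hence bijective (finite equal-size domain and codomain). In particular h is surjective.
Since h is surjective, we find the preimage of 15. The inverse of x ↦ x^37 on (ℤ/41ℤ)^× is x ↦ x^13, because 37·13 = 481 = 12·40 + 1 ≡ 1 (mod 40) and x^{40} = 1 for x ≠ 0 (Fermat). So h⁻¹(15) = 15^13 mod 41.
Repeated squaring mod 41: 15^1 ≡ 15, 15^2 ≡ 15² = 225 ≡ 20, 15^4 ≡ 20² = 400 ≡ 31, 15^8 ≡ 31² = 961 ≡ 18. Since 13 = 8 + 4 + 1, 15^13 ≡ 18·31·15: 18·31 = 558 ≡ 25, then 25·15 = 375 ≡ 6. So 15^13 ≡ 6 (mod 41).
Hence h⁻¹(15) = 6.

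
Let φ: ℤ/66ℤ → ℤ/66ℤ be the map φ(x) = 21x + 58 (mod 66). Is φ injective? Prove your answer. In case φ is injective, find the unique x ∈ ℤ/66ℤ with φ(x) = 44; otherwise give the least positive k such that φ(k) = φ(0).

We have gcd(21, 66) = 3 > 1. Taking s = 0 and t = 22: φ(0) = 58 and φ(22) = 21·22 + 58 = 520 ≡ 58 (mod 66).
So φ(0) = φ(22) while 0 ≠ 22, therefore φ is not injective.
Since φ is not injective, we find the least positive k with φ(k) = φ(0): this means 21k ≡ 0 (mod 66), i.e. 66 ∣ 21k. Since gcd(21, 66) = 3, dividing through by 3 this holds exactly when 22 ∣ 7k, and as gcd(7, 22) = 1, exactly when 22 ∣ k.
The smallest positive such k is 22.

22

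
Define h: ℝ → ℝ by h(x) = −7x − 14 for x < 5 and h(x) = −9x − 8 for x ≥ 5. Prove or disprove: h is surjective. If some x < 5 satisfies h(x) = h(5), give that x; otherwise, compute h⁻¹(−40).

Both pieces are strictly decreasing (slopes −7 and −9), so each is injective on its own interval.
The left piece maps (−∞, 5) onto (−49, ∞); the right piece maps [5, ∞) onto (−∞, −53].
The union (−49, ∞) ∪ (−∞, −53] omits the interval between −49 and −53; in particular −49 has no preimage. So h is not surjective.
Because the two images are disjoint, no x < 5 has h(x) = h(5), so we compute h⁻¹(−40): −40 lies in (−49, ∞), so solve −7x − 14 = −40: x = (−40 + 14)/(−7) = 26/7.

26/7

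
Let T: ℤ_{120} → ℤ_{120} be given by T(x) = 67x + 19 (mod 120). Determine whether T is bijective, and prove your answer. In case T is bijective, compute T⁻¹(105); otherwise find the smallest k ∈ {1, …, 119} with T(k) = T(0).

98

Suppose T(x_1) = T(x_2) in ℤ_{120}. Then 67x_1 + 19 ≡ 67x_2 + 19 (mod 120), hence 67(x_1 − x_2) ≡ 0 (mod 120).
Since gcd(67, 120) = 1, 67 is invertible modulo 120, so x_1 − x_2 ≡ 0 (mod 120), i.e. x_1 = x_2.
We now compute 67⁻¹ mod 120 explicitly. Euclid's algorithm: 120 = 1·67 + 53, 67 = 1·53 + 14, 53 = 3·14 + 11, 14 = 1·11 + 3, 11 = 3·3 + 2, 3 = 1·2 + 1; back-substituting gives 1 = 43·67 − 24·120, so 67⁻¹ ≡ 43 (mod 120).
For any y ∈ ℤ_{120}, x = 43(y − 19) mod 120 satisfies T(x) = 67·43(y − 19) + 19 ≡ y (since 67·43 ≡ 1 mod 120). So every y has a preimage.
So T is bijective.
Since T is bijective, we compute T⁻¹(105): solve 67x + 19 ≡ 105 (mod 120), i.e. 67x ≡ 86 (mod 120).
Multiplying by 67⁻¹ = 43 gives x ≡ 43·86 = 3698 = 30·120 + 98 ≡ 98 (mod 120).
Check: T(98) = 67·98 + 19 = 6585 = 54·120 + 105 ≡ 105 (mod 120).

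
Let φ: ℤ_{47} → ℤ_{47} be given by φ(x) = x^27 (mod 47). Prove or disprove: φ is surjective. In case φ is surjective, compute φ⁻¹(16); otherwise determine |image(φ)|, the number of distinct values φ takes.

2

Since 47 is prime, the nonzero elements of ℤ_{47} form a cyclic group of order 46.
As gcd(27, 46) = 1, raising to the 27th power is a bijection on this group: if x_1^27 ≡ x_2^27 then (x_1x_2^{−1})^27 = 1, and the only element of order dividing gcd(27, 46) = 1 is 1, so x_1 = x_2.
With φ(0) = 0 this makes φ injective on all of ℤ_{47}, hence bijective (finite equal-size domain and codomain). In particular φ is surjective.
Since φ is surjective, we find the preimage of 16. The inverse of x ↦ x^27 on (ℤ_{47})^× is x ↦ x^29, because 27·29 = 783 = 17·46 + 1 ≡ 1 (mod 46) and x^{46} = 1 for x ≠ 0 (Fermat). So φ⁻¹(16) = 16^29 mod 47.
Repeated squaring mod 47: 16^1 ≡ 16, 16^2 ≡ 16² = 256 ≡ 21, 16^4 ≡ 21² = 441 ≡ 18, 16^8 ≡ 18² = 324 ≡ 42, 16^16 ≡ 42² = 1764 ≡ 25. Since 29 = 16 + 8 + 4 + 1, 16^29 ≡ 25·42·18·16: 25·42 = 1050 ≡ 16, then 16·18 = 288 ≡ 6, then 6·16 = 96 ≡ 2. So 16^29 ≡ 2 (mod 47).
Hence φ⁻¹(16) = 2.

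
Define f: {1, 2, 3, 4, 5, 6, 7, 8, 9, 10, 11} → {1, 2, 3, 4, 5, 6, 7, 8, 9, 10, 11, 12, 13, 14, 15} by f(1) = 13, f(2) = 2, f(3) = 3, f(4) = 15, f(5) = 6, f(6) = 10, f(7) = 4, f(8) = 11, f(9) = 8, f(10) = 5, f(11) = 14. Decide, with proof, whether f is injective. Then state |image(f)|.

The values f(1), …, f(11) are 13, 2, 3, 15, 6, 10, 4, 11, 8, 5, 14 — all distinct.
So f(x_1) = f(x_2) only when x_1 = x_2, and f is injective.
The image of f is {2, 3, 4, 5, 6, 8, 10, 11, 13, 14, 15}, which has 11 elements.

11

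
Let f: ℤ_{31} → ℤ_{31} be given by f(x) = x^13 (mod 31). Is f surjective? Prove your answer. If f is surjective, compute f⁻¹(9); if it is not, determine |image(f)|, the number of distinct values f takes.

Since 31 is prime, the nonzero elements of ℤ_{31} form a cyclic group of order 30.
As gcd(13, 30) = 1, raising to the 13th power is a bijection on this group: if x_1^13 ≡ x_2^13 then (x_1x_2^{−1})^13 = 1, and the only element of order dividing gcd(13, 30) = 1 is 1, so x_1 = x_2.
With f(0) = 0 this makes f injective on all of ℤ_{31}, hence bijective (finite equal-size domain and codomain). In particular f is surjective.
Since f is surjective, we find the preimage of 9. The inverse of x ↦ x^13 on (ℤ_{31})^× is x ↦ x^7, because 13·7 = 91 = 3·30 + 1 ≡ 1 (mod 30) and x^{30} = 1 for x ≠ 0 (Fermat). So f⁻¹(9) = 9^7 mod 31.
Repeated squaring mod 31: 9^1 ≡ 9, 9^2 ≡ 9² = 81 ≡ 19, 9^4 ≡ 19² = 361 ≡ 20. Since 7 = 4 + 2 + 1, 9^7 ≡ 20·19·9: 20·19 = 380 ≡ 8, then 8·9 = 72 ≡ 10. So 9^7 ≡ 10 (mod 31).
Hence f⁻¹(9) = 10.

10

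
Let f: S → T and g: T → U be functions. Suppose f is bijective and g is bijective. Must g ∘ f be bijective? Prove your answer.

bijective

Injectivity: if g(f(u)) = g(f(v)) then f(u) = f(v) (g injective) so u = v (f injective).
Surjectivity: for c ∈ U pick b with g(b) = c, then a with f(a) = b; then (g ∘ f)(a) = c.
So g ∘ f is bijective.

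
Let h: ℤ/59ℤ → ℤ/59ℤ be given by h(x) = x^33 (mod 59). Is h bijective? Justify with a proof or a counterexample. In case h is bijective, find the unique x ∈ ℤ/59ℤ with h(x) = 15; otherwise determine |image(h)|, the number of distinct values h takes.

Since 59 is prime, the nonzero elements of ℤ/59ℤ form a cyclic group of order 58.
As gcd(33, 58) = 1, raising to the 33rd power is a bijection on this group: if a^33 ≡ b^33 then (ab^{−1})^33 = 1, and the only element of order dividing gcd(33, 58) = 1 is 1, so a = b.
With h(0) = 0 this makes h injective on all of ℤ/59ℤ, hence bijective (finite equal-size domain and codomain). In particular h is bijective.
Since h is bijective, we find the preimage of 15. The inverse of x ↦ x^33 on (ℤ/59ℤ)^× is x ↦ x^51, because 33·51 = 1683 = 29·58 + 1 ≡ 1 (mod 58) and x^{58} = 1 for x ≠ 0 (Fermat). So h⁻¹(15) = 15^51 mod 59.
Repeated squaring mod 59: 15^1 ≡ 15, 15^2 ≡ 15² = 225 ≡ 48, 15^4 ≡ 48² = 2304 ≡ 3, 15^8 ≡ 3² = 9, 15^16 ≡ 9² = 81 ≡ 22, 15^32 ≡ 22² = 484 ≡ 12. Since 51 = 32 + 16 + 2 + 1, 15^51 ≡ 12·22·48·15: 12·22 = 264 ≡ 28, then 28·48 = 1344 ≡ 46, then 46·15 = 690 ≡ 41. So 15^51 ≡ 41 (mod 59).
Hence h⁻¹(15) = 41.

41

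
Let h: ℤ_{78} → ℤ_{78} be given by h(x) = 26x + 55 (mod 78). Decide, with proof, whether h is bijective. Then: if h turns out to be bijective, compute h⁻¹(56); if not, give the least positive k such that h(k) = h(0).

By definition, h is injective when h(a) = h(b) forces a = b.
We have gcd(26, 78) = 26 > 1. Taking a = 0 and b = 3: h(0) = 55 and h(3) = 26·3 + 55 = 133 ≡ 55 (mod 78).
So h(0) = h(3) while 0 ≠ 3, so h is not injective, hence not bijective.
Since h is not bijective, we find the least positive k with h(k) = h(0): this means 26k ≡ 0 (mod 78), i.e. 78 ∣ 26k. Since gcd(26, 78) = 26, dividing through by 26 this holds exactly when 3 ∣ k.
The smallest positive such k is 3.

3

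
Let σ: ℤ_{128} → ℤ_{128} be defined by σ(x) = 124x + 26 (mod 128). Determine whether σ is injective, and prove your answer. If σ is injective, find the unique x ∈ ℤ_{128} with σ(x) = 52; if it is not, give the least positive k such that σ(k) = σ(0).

We have gcd(124, 128) = 4 > 1. Taking a = 0 and b = 32: σ(0) = 26 and σ(32) = 124·32 + 26 = 3994 ≡ 26 (mod 128).
So σ(0) = σ(32) while 0 ≠ 32, so σ is not injective.
Since σ is not injective, we find the least positive k with σ(k) = σ(0): this means 124k ≡ 0 (mod 128), i.e. 128 ∣ 124k. Since gcd(124, 128) = 4, dividing through by 4 this holds exactly when 32 ∣ 31k, and as gcd(31, 32) = 1, exactly when 32 ∣ k.
The smallest positive such k is 32.

32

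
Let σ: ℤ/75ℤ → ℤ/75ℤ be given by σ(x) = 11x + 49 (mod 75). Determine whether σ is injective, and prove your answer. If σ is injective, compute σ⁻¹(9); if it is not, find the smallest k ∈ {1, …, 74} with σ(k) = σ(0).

10

By definition, σ is injective when σ(s) = σ(t) forces s = t.
If σ(s) = σ(t), then 11s ≡ 11t (mod 75). Because gcd(11, 75) = 1, we may cancel 11 to get s ≡ t (mod 75).
Hence σ is injective.
We now compute 11⁻¹ mod 75 explicitly. Euclid's algorithm: 75 = 6·11 + 9, 11 = 1·9 + 2, 9 = 4·2 + 1; back-substituting gives 1 = 41·11 − 6·75, so 11⁻¹ ≡ 41 (mod 75).
Since σ is injective, we compute σ⁻¹(9): solve 11x + 49 ≡ 9 (mod 75), i.e. 11x ≡ 35 (mod 75).
Multiplying by 11⁻¹ = 41 gives x ≡ 41·35 = 1435 = 19·75 + 10 ≡ 10 (mod 75).
Check: σ(10) = 11·10 + 49 = 159 = 2·75 + 9 ≡ 9 (mod 75).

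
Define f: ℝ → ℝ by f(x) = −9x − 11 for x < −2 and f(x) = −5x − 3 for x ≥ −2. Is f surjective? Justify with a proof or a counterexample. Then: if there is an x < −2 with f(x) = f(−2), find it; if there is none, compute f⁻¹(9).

Both pieces are strictly decreasing (slopes −9 and −5), so each is injective on its own interval.
The left piece maps (−∞, −2) onto (7, ∞); the right piece maps [−2, ∞) onto (−∞, 7].
These images together cover ℝ, so f is surjective.
Because the two images are disjoint, no x < −2 has f(x) = f(−2), so we compute f⁻¹(9): 9 lies in (7, ∞), so solve −9x − 11 = 9: x = (9 + 11)/(−9) = −20/9.

-20/9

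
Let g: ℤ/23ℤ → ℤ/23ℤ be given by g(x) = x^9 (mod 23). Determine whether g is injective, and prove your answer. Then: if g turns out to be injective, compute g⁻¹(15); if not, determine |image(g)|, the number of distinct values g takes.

7

Since 23 is prime, the nonzero elements of ℤ/23ℤ form a cyclic group of order 22.
As gcd(9, 22) = 1, raising to the 9th power is a bijection on this group: if x_1^9 ≡ x_2^9 then (x_1x_2^{−1})^9 = 1, and the only element of order dividing gcd(9, 22) = 1 is 1, so x_1 = x_2.
With g(0) = 0 this makes g injective on all of ℤ/23ℤ, hence bijective (finite equal-size domain and codomain). In particular g is injective.
Since g is injective, we find the preimage of 15. The inverse of x ↦ x^9 on (ℤ/23ℤ)^× is x ↦ x^5, because 9·5 = 45 = 2·22 + 1 ≡ 1 (mod 22) and x^{22} = 1 for x ≠ 0 (Fermat). So g⁻¹(15) = 15^5 mod 23.
Repeated squaring mod 23: 15^1 ≡ 15, 15^2 ≡ 15² = 225 ≡ 18, 15^4 ≡ 18² = 324 ≡ 2. Since 5 = 4 + 1, 15^5 ≡ 2·15: 2·15 = 30 ≡ 7. So 15^5 ≡ 7 (mod 23).
Hence g⁻¹(15) = 7.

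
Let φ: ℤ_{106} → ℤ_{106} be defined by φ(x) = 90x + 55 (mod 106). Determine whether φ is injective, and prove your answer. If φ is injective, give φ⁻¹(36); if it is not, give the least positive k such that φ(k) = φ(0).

53

We have gcd(90, 106) = 2 > 1. Taking a = 0 and b = 53: φ(0) = 55 and φ(53) = 90·53 + 55 = 4825 ≡ 55 (mod 106).
So φ(0) = φ(53) while 0 ≠ 53, hence φ is not injective.
Since φ is not injective, we find the least positive k with φ(k) = φ(0): this means 90k ≡ 0 (mod 106), i.e. 106 ∣ 90k. Since gcd(90, 106) = 2, dividing through by 2 this holds exactly when 53 ∣ 45k, and as gcd(45, 53) = 1, exactly when 53 ∣ k.
The smallest positive such k is 53.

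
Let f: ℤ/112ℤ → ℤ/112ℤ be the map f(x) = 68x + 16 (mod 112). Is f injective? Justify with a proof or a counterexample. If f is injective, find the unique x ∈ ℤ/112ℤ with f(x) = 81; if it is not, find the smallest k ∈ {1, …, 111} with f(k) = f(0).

Recall: injectivity means: for all a, b in the domain, f(a) = f(b) implies a = b.
We have gcd(68, 112) = 4 > 1. Taking a = 0 and b = 28: f(0) = 16 and f(28) = 68·28 + 16 = 1920 ≡ 16 (mod 112).
So f(0) = f(28) while 0 ≠ 28, hence f is not injective.
Since f is not injective, we find the least positive k with f(k) = f(0): this means 68k ≡ 0 (mod 112), i.e. 112 ∣ 68k. Since gcd(68, 112) = 4, dividing through by 4 this holds exactly when 28 ∣ 17k, and as gcd(17, 28) = 1, exactly when 28 ∣ k.
The smallest positive such k is 28.

28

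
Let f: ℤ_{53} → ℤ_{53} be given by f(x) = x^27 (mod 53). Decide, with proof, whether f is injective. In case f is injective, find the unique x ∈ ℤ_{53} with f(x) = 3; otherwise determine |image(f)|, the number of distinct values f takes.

Since 53 is prime, the nonzero elements of ℤ_{53} form a cyclic group of order 52.
As gcd(27, 52) = 1, raising to the 27th power is a bijection on this group: if s^27 ≡ t^27 then (st^{−1})^27 = 1, and the only element of order dividing gcd(27, 52) = 1 is 1, so s = t.
With f(0) = 0 this makes f injective on all of ℤ_{53}, hence bijective (finite equal-size domain and codomain). In particular f is injective.
Since f is injective, we find the preimage of 3. The inverse of x ↦ x^27 on (ℤ_{53})^× is x ↦ x^27, because 27·27 = 729 = 14·52 + 1 ≡ 1 (mod 52) and x^{52} = 1 for x ≠ 0 (Fermat). So f⁻¹(3) = 3^27 mod 53.
Repeated squaring mod 53: 3^1 ≡ 3, 3^2 ≡ 3² = 9, 3^4 ≡ 9² = 81 ≡ 28, 3^8 ≡ 28² = 784 ≡ 42, 3^16 ≡ 42² = 1764 ≡ 15. Since 27 = 16 + 8 + 2 + 1, 3^27 ≡ 15·42·9·3: 15·42 = 630 ≡ 47, then 47·9 = 423 ≡ 52, then 52·3 = 156 ≡ 50. So 3^27 ≡ 50 (mod 53).
Hence f⁻¹(3) = 50.

50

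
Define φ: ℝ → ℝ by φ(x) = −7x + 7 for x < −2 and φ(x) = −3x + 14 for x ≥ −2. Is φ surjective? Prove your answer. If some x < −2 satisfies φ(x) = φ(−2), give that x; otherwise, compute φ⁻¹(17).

Both pieces are strictly decreasing (slopes −7 and −3), so each is injective on its own interval.
The left piece maps (−∞, −2) onto (21, ∞); the right piece maps [−2, ∞) onto (−∞, 20].
The union (21, ∞) ∪ (−∞, 20] omits the interval between 21 and 20; in particular 21 has no preimage. So φ is not surjective.
Because the two images are disjoint, no x < −2 has φ(x) = φ(−2), so we compute φ⁻¹(17): 17 lies in (−∞, 20], so solve −3x + 14 = 17: x = (17 − 14)/(−3) = −1.

-1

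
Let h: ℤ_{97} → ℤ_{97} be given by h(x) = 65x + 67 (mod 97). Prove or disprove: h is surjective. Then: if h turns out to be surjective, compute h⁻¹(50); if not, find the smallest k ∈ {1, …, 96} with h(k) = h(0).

Since gcd(65, 97) = 1, 65 is invertible modulo 97. Euclid's algorithm: 97 = 1·65 + 32, 65 = 2·32 + 1; back-substituting gives 1 = 3·65 − 2·97, so 65⁻¹ ≡ 3 (mod 97).
For any y ∈ ℤ_{97}, x = 3(y − 67) mod 97 satisfies h(x) = 65·3(y − 67) + 67 ≡ y (since 65·3 ≡ 1 mod 97). So every y has a preimage.
Hence h is surjective.
Since h is surjective, we compute h⁻¹(50): solve 65x + 67 ≡ 50 (mod 97), i.e. 65x ≡ 80 (mod 97).
Multiplying by 65⁻¹ = 3 gives x ≡ 3·80 = 240 = 2·97 + 46 ≡ 46 (mod 97).
Check: h(46) = 65·46 + 67 = 3057 = 31·97 + 50 ≡ 50 (mod 97).

46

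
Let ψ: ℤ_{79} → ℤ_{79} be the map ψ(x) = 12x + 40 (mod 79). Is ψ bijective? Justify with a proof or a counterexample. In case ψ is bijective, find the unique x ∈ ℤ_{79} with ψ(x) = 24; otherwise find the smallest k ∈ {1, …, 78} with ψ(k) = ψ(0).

By definition, injectivity means: for all s, t in the domain, ψ(s) = ψ(t) implies s = t.
If ψ(s) = ψ(t), then 12s ≡ 12t (mod 79). Because gcd(12, 79) = 1, we may cancel 12 to get s ≡ t (mod 79).
We now compute 12⁻¹ mod 79 explicitly. Euclid's algorithm: 79 = 6·12 + 7, 12 = 1·7 + 5, 7 = 1·5 + 2, 5 = 2·2 + 1; back-substituting gives 1 = 33·12 − 5·79, so 12⁻¹ ≡ 33 (mod 79).
For any y ∈ ℤ_{79}, x = 33(y − 40) mod 79 satisfies ψ(x) = 12·33(y − 40) + 40 ≡ y (since 12·33 ≡ 1 mod 79). So every y has a preimage.
Hence ψ is bijective.
Since ψ is bijective, we find ψ⁻¹(24): we need 12x ≡ 24 − 40 ≡ 63 (mod 79). Using 12⁻¹ = 33: x ≡ 33·63 = 2079 = 26·79 + 25, so x = 25.
Check: ψ(25) = 12·25 + 40 = 340 = 4·79 + 24 ≡ 24 (mod 79).

25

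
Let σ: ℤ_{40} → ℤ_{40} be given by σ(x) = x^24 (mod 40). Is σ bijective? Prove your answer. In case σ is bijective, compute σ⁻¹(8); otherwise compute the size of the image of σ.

σ(1) = 1^24 = 1.
σ(3): Repeated squaring mod 40: 3^1 ≡ 3, 3^2 ≡ 3² = 9, 3^4 ≡ 9² = 81 ≡ 1, 3^8 ≡ 1² = 1, 3^16 ≡ 1² = 1. Since 24 = 16 + 8, 3^24 ≡ 1·1: 1·1 = 1. So 3^24 ≡ 1 (mod 40).
So σ(1) = σ(3) = 1 while 1 ≠ 3, so σ is not injective, hence not bijective.
Since σ is not bijective, we determine |image(σ)|. Computing x^24 mod 40 for each x (by repeated squaring, reducing mod 40 at every step), the values σ(0), σ(1), …, σ(39) are: 0, 1, 16, 1, 16, 25, 16, 1, 16, 1, 0, 1, 16, 1, 16, 25, 16, 1, 16, 1, 0, 1, 16, 1, 16, 25, 16, 1, 16, 1, 0, 1, 16, 1, 16, 25, 16, 1, 16, 1.
The distinct values are {0, 1, 16, 25}; there are 4 of them.

4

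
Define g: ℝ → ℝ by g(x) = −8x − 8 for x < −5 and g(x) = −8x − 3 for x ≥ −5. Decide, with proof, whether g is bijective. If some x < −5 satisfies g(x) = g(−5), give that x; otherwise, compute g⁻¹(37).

Both pieces are strictly decreasing (slopes −8 and −8), so each is injective on its own interval.
The left piece maps (−∞, −5) onto (32, ∞); the right piece maps [−5, ∞) onto (−∞, 37].
These images overlap. In particular g(−5) = 37 (right piece), and solving −8x − 8 = 37 on the left piece gives x = −45/8 < −5.
So g(−45/8) = g(−5) with −45/8 ≠ −5, and g is not injective, hence not bijective. This x = −45/8 is the requested value below −5.

-45/8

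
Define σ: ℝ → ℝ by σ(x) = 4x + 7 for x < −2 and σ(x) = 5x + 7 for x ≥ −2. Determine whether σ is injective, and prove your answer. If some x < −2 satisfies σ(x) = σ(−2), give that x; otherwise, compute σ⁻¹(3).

-5/2

Both pieces are strictly increasing (slopes 4 and 5), so each is injective on its own interval.
The left piece maps (−∞, −2) onto (−∞, −1); the right piece maps [−2, ∞) onto [−3, ∞).
These images overlap. In particular σ(−2) = −3 (right piece), and solving 4x + 7 = −3 on the left piece gives x = −5/2 < −2.
So σ(−5/2) = σ(−2) with −5/2 ≠ −2, and σ is not injective. This x = −5/2 is the requested value below −2.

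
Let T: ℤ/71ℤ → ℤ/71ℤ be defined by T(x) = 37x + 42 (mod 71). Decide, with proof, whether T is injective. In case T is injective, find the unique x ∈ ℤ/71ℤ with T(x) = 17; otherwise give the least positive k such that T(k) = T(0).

If T(x_1) = T(x_2), then 37x_1 ≡ 37x_2 (mod 71). Because gcd(37, 71) = 1, we may cancel 37 to get x_1 ≡ x_2 (mod 71).
So T is injective.
We now compute 37⁻¹ mod 71 explicitly. Euclid's algorithm: 71 = 1·37 + 34, 37 = 1·34 + 3, 34 = 11·3 + 1; back-substituting gives 1 = 48·37 − 25·71, so 37⁻¹ ≡ 48 (mod 71).
Since T is injective, we find T⁻¹(17): we need 37x ≡ 17 − 42 ≡ 46 (mod 71). Using 37⁻¹ = 48: x ≡ 48·46 = 2208 = 31·71 + 7, so x = 7.
Check: T(7) = 37·7 + 42 = 301 = 4·71 + 17 ≡ 17 (mod 71).

7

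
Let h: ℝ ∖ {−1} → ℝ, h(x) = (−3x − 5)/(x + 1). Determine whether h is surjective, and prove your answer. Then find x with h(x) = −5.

If h(x) = −3, cross-multiplying gives 1(−3x − 5) = −3(x + 1), which simplifies to −5 = −3 — false.  So −3 has no preimage and h is not surjective.
Solving h(x) = −5: cross-multiplying gives −3x − 5 = −5(x + 1), which rearranges to 2x = 0, so x = 0.

0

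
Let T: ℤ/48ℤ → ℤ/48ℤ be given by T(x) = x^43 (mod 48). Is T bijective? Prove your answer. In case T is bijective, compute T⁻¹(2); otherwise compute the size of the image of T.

27

T(0) = 0^43 = 0.
T(6): Repeated squaring mod 48: 6^1 ≡ 6, 6^2 ≡ 6² = 36, 6^4 ≡ 36² = 1296 ≡ 0, 6^8 ≡ 0² = 0, 6^16 ≡ 0² = 0, 6^32 ≡ 0² = 0. Since 43 = 32 + 8 + 2 + 1, 6^43 ≡ 0·0·36·6: 0·0 = 0, then 0·36 = 0, then 0·6 = 0. So 6^43 ≡ 0 (mod 48).
So T(0) = T(6) = 0 while 0 ≠ 6, hence T is not injective, hence not bijective.
Since T is not bijective, we determine |image(T)|. Computing x^43 mod 48 for each x (by repeated squaring, reducing mod 48 at every step), the values T(0), T(1), …, T(47) are: 0, 1, 32, 27, 16, 29, 0, 7, 32, 9, 16, 35, 0, 37, 32, 15, 16, 17, 0, 43, 32, 45, 16, 23, 0, 25, 32, 3, 16, 5, 0, 31, 32, 33, 16, 11, 0, 13, 32, 39, 16, 41, 0, 19, 32, 21, 16, 47.
The distinct values are {0, 1, 3, 5, 7, 9, 11, 13, 15, 16, 17, 19, 21, 23, 25, 27, 29, 31, 32, 33, 35, 37, 39, 41, 43, 45, 47}; there are 27 of them.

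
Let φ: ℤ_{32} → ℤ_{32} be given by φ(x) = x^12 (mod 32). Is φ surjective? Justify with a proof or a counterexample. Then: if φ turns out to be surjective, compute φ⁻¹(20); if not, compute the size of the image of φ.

φ(0) = 0^12 = 0.
φ(2): Repeated squaring mod 32: 2^1 ≡ 2, 2^2 ≡ 2² = 4, 2^4 ≡ 4² = 16, 2^8 ≡ 16² = 256 ≡ 0. Since 12 = 8 + 4, 2^12 ≡ 0·16: 0·16 = 0. So 2^12 ≡ 0 (mod 32).
So φ(0) = φ(2) = 0 while 0 ≠ 2, so φ is not injective.
A non-injective map from the 32-element set ℤ_{32} to itself takes at most 31 distinct values, so it cannot be surjective. So φ is not surjective.
Since φ is not surjective, we determine |image(φ)|. Computing x^12 mod 32 for each x (by repeated squaring, reducing mod 32 at every step), the values φ(0), φ(1), …, φ(31) are: 0, 1, 0, 17, 0, 17, 0, 1, 0, 1, 0, 17, 0, 17, 0, 1, 0, 1, 0, 17, 0, 17, 0, 1, 0, 1, 0, 17, 0, 17, 0, 1.
The distinct values are {0, 1, 17}; there are 3 of them.

3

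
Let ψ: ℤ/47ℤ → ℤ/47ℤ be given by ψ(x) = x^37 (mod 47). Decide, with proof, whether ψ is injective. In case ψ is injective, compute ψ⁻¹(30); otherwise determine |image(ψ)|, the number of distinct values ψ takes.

13

Since 47 is prime, the nonzero elements of ℤ/47ℤ form a cyclic group of order 46.
As gcd(37, 46) = 1, raising to the 37th power is a bijection on this group: if a^37 ≡ b^37 then (ab^{−1})^37 = 1, and the only element of order dividing gcd(37, 46) = 1 is 1, so a = b.
With ψ(0) = 0 this makes ψ injective on all of ℤ/47ℤ, hence bijective (finite equal-size domain and codomain). In particular ψ is injective.
Since ψ is injective, we find the preimage of 30. The inverse of x ↦ x^37 on (ℤ/47ℤ)^× is x ↦ x^5, because 37·5 = 185 = 4·46 + 1 ≡ 1 (mod 46) and x^{46} = 1 for x ≠ 0 (Fermat). So ψ⁻¹(30) = 30^5 mod 47.
Repeated squaring mod 47: 30^1 ≡ 30, 30^2 ≡ 30² = 900 ≡ 7, 30^4 ≡ 7² = 49 ≡ 2. Since 5 = 4 + 1, 30^5 ≡ 2·30: 2·30 = 60 ≡ 13. So 30^5 ≡ 13 (mod 47).
Hence ψ⁻¹(30) = 13.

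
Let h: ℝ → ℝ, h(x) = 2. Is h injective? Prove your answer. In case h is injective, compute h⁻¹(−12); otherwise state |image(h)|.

1

h(0) = 2 = h(1) with 0 ≠ 1, so h is not injective.
Since h is not injective, we state |image(h)|: the image of h is {2}, which has 1 element.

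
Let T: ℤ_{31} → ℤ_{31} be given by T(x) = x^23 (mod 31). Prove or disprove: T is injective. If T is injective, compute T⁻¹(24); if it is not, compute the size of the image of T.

Since 31 is prime, the nonzero elements of ℤ_{31} form a cyclic group of order 30.
As gcd(23, 30) = 1, raising to the 23rd power is a bijection on this group: if s^23 ≡ t^23 then (st^{−1})^23 = 1, and the only element of order dividing gcd(23, 30) = 1 is 1, so s = t.
With T(0) = 0 this makes T injective on all of ℤ_{31}, hence bijective (finite equal-size domain and codomain). In particular T is injective.
Since T is injective, we find the preimage of 24. The inverse of x ↦ x^23 on (ℤ_{31})^× is x ↦ x^17, because 23·17 = 391 = 13·30 + 1 ≡ 1 (mod 30) and x^{30} = 1 for x ≠ 0 (Fermat). So T⁻¹(24) = 24^17 mod 31.
Repeated squaring mod 31: 24^1 ≡ 24, 24^2 ≡ 24² = 576 ≡ 18, 24^4 ≡ 18² = 324 ≡ 14, 24^8 ≡ 14² = 196 ≡ 10, 24^16 ≡ 10² = 100 ≡ 7. Since 17 = 16 + 1, 24^17 ≡ 7·24: 7·24 = 168 ≡ 13. So 24^17 ≡ 13 (mod 31).
Hence T⁻¹(24) = 13.

13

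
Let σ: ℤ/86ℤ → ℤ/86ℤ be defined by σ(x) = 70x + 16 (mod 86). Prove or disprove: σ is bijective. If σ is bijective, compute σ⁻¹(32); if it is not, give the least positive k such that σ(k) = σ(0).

We have gcd(70, 86) = 2 > 1. Taking s = 0 and t = 43: σ(0) = 16 and σ(43) = 70·43 + 16 = 3026 ≡ 16 (mod 86).
So σ(0) = σ(43) while 0 ≠ 43, hence σ is not injective, hence not bijective.
Since σ is not bijective, we find the least positive k with σ(k) = σ(0): this means 70k ≡ 0 (mod 86), i.e. 86 ∣ 70k. Since gcd(70, 86) = 2, dividing through by 2 this holds exactly when 43 ∣ 35k, and as gcd(35, 43) = 1, exactly when 43 ∣ k.
The smallest positive such k is 43.

43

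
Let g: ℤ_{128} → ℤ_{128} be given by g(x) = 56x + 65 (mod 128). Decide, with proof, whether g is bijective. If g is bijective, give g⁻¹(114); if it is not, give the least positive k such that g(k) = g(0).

We have gcd(56, 128) = 8 > 1. Taking u = 0 and v = 16: g(0) = 65 and g(16) = 56·16 + 65 = 961 ≡ 65 (mod 128).
So g(0) = g(16) while 0 ≠ 16, therefore g is not injective, hence not bijective.
Since g is not bijective, we find the least positive k with g(k) = g(0): this means 56k ≡ 0 (mod 128), i.e. 128 ∣ 56k. Since gcd(56, 128) = 8, dividing through by 8 this holds exactly when 16 ∣ 7k, and as gcd(7, 16) = 1, exactly when 16 ∣ k.
The smallest positive such k is 16.

16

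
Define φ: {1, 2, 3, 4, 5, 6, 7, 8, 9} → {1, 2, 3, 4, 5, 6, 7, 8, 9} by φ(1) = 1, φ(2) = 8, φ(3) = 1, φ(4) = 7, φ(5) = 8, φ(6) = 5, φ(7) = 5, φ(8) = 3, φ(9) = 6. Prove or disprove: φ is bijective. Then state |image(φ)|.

φ(1) = 1 = φ(3) with 1 ≠ 3, so φ is not injective, hence not bijective.
The image of φ is {1, 3, 5, 6, 7, 8}, which has 6 elements.

6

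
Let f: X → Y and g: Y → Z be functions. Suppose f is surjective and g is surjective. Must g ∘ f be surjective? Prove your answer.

Let c ∈ Z. Since g is surjective, there is b ∈ Y with g(b) = c. Since f is surjective, there is a ∈ X with f(a) = b.
Then (g ∘ f)(a) = g(b) = c. Therefore g ∘ f is surjective.

surjective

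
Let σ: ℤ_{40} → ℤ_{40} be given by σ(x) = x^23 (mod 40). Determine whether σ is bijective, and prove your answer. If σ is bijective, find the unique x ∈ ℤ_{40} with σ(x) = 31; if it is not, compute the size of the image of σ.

σ(0) = 0^23 = 0.
σ(10): Repeated squaring mod 40: 10^1 ≡ 10, 10^2 ≡ 10² = 100 ≡ 20, 10^4 ≡ 20² = 400 ≡ 0, 10^8 ≡ 0² = 0, 10^16 ≡ 0² = 0. Since 23 = 16 + 4 + 2 + 1, 10^23 ≡ 0·0·20·10: 0·0 = 0, then 0·20 = 0, then 0·10 = 0. So 10^23 ≡ 0 (mod 40).
So σ(0) = σ(10) = 0 while 0 ≠ 10, thus σ is not injective, hence not bijective.
Since σ is not bijective, we determine |image(σ)|. Computing x^23 mod 40 for each x (by repeated squaring, reducing mod 40 at every step), the values σ(0), σ(1), …, σ(39) are: 0, 1, 8, 27, 24, 5, 16, 23, 32, 9, 0, 11, 8, 37, 24, 15, 16, 33, 32, 19, 0, 21, 8, 7, 24, 25, 16, 3, 32, 29, 0, 31, 8, 17, 24, 35, 16, 13, 32, 39.
The distinct values are {0, 1, 3, 5, 7, 8, 9, 11, 13, 15, 16, 17, 19, 21, 23, 24, 25, 27, 29, 31, 32, 33, 35, 37, 39}; there are 25 of them.

25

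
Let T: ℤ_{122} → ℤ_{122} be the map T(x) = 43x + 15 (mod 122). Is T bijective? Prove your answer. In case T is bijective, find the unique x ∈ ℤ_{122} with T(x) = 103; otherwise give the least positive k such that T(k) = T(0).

If T(s) = T(t), then 43s ≡ 43t (mod 122). Because gcd(43, 122) = 1, we may cancel 43 to get s ≡ t (mod 122).
We now compute 43⁻¹ mod 122 explicitly. Euclid's algorithm: 122 = 2·43 + 36, 43 = 1·36 + 7, 36 = 5·7 + 1; back-substituting gives 1 = 105·43 − 37·122, so 43⁻¹ ≡ 105 (mod 122).
For any y ∈ ℤ_{122}, x = 105(y − 15) mod 122 satisfies T(x) = 43·105(y − 15) + 15 ≡ y (since 43·105 ≡ 1 mod 122). So every y has a preimage.
So T is bijective.
Since T is bijective, we find T⁻¹(103): we need 43x ≡ 103 − 15 ≡ 88 (mod 122). Using 43⁻¹ = 105: x ≡ 105·88 = 9240 = 75·122 + 90, so x = 90.
Check: T(90) = 43·90 + 15 = 3885 = 31·122 + 103 ≡ 103 (mod 122).

90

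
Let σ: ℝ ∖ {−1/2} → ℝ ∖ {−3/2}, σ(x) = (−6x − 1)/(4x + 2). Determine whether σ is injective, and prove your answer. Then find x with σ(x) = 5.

-11/26

Suppose σ(u) = σ(v). Cross-multiplying: (−6u − 1)(4v + 2) = (−6v − 1)(4u + 2).
Expanding both sides and cancelling the symmetric terms leaves −8·(u − v) = 0. Since −8 ≠ 0, u = v. So σ is injective.
Solving σ(x) = 5: cross-multiplying gives −6x − 1 = 5(4x + 2), which rearranges to −26x = 11, so x = −11/26.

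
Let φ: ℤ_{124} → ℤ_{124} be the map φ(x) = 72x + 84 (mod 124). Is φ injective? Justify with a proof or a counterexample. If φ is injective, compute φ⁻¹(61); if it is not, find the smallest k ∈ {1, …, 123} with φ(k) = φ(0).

We have gcd(72, 124) = 4 > 1. Taking s = 0 and t = 31: φ(0) = 84 and φ(31) = 72·31 + 84 = 2316 ≡ 84 (mod 124).
So φ(0) = φ(31) while 0 ≠ 31, therefore φ is not injective.
Since φ is not injective, we find the least positive k with φ(k) = φ(0): this means 72k ≡ 0 (mod 124), i.e. 124 ∣ 72k. Since gcd(72, 124) = 4, dividing through by 4 this holds exactly when 31 ∣ 18k, and as gcd(18, 31) = 1, exactly when 31 ∣ k.
The smallest positive such k is 31.

31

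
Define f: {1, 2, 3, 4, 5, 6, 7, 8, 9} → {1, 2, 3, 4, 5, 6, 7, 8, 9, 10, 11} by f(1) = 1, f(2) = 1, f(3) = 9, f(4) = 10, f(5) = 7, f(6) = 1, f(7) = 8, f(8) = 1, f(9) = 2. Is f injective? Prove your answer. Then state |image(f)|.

f(1) = 1 = f(2) with 1 ≠ 2, so f is not injective.
The image of f is {1, 2, 7, 8, 9, 10}, which has 6 elements.

6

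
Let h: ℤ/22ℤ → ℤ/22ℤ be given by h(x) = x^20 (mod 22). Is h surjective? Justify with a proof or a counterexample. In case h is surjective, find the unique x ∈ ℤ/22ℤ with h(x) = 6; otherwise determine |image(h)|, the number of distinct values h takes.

4

h(1) = 1^20 = 1.
h(3): Repeated squaring mod 22: 3^1 ≡ 3, 3^2 ≡ 3² = 9, 3^4 ≡ 9² = 81 ≡ 15, 3^8 ≡ 15² = 225 ≡ 5, 3^16 ≡ 5² = 25 ≡ 3. Since 20 = 16 + 4, 3^20 ≡ 3·15: 3·15 = 45 ≡ 1. So 3^20 ≡ 1 (mod 22).
So h(1) = h(3) = 1 while 1 ≠ 3, so h is not injective.
A non-injective map from the 22-element set ℤ/22ℤ to itself takes at most 21 distinct values, so it cannot be surjective. Thus h is not surjective.
Since h is not surjective, we determine |image(h)|. Computing x^20 mod 22 for each x (by repeated squaring, reducing mod 22 at every step), the values h(0), h(1), …, h(21) are: 0, 1, 12, 1, 12, 1, 12, 1, 12, 1, 12, 11, 12, 1, 12, 1, 12, 1, 12, 1, 12, 1.
The distinct values are {0, 1, 11, 12}; there are 4 of them.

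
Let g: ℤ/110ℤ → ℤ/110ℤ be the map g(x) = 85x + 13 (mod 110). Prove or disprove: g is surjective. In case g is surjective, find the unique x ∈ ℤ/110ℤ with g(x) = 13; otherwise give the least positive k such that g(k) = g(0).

Since gcd(85, 110) = 5, we have 85x ≡ 0 (mod 5) for all x, so g(x) ≡ 3 (mod 5).
But 0 ≢ 3 (mod 5), so 0 ∈ ℤ/110ℤ has no preimage. Thus g is not surjective.
Since g is not surjective, we find the least positive k with g(k) = g(0): this means 85k ≡ 0 (mod 110), i.e. 110 ∣ 85k. Since gcd(85, 110) = 5, dividing through by 5 this holds exactly when 22 ∣ 17k, and as gcd(17, 22) = 1, exactly when 22 ∣ k.
The smallest positive such k is 22.

22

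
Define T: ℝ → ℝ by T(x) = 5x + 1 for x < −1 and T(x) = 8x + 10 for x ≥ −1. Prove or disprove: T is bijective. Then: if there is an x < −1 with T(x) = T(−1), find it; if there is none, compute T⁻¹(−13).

-14/5

Both pieces are strictly increasing (slopes 5 and 8), so each is injective on its own interval.
The left piece maps (−∞, −1) onto (−∞, −4); the right piece maps [−1, ∞) onto [2, ∞).
The images leave a gap (−4 has no preimage), so T is not surjective, hence not bijective.
Because the two images are disjoint, no x < −1 has T(x) = T(−1), so we compute T⁻¹(−13): −13 lies in (−∞, −4), so solve 5x + 1 = −13: x = (−13 − 1)/5 = −14/5.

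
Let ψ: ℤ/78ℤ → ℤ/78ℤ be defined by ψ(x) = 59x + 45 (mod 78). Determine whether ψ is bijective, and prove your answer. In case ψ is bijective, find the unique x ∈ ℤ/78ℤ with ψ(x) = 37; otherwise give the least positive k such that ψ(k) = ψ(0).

62

Recall: injectivity means: for all s, t in the domain, ψ(s) = ψ(t) implies s = t.
If ψ(s) = ψ(t), then 59s ≡ 59t (mod 78). Because gcd(59, 78) = 1, we may cancel 59 to get s ≡ t (mod 78).
We now compute 59⁻¹ mod 78 explicitly. Euclid's algorithm: 78 = 1·59 + 19, 59 = 3·19 + 2, 19 = 9·2 + 1; back-substituting gives 1 = 41·59 − 31·78, so 59⁻¹ ≡ 41 (mod 78).
Then y ↦ 41(y − 45) is a two-sided inverse to ψ, so every y ∈ ℤ/78ℤ has a preimage.
So ψ is bijective.
Since ψ is bijective, we find ψ⁻¹(37): we need 59x ≡ 37 − 45 ≡ 70 (mod 78). Using 59⁻¹ = 41: x ≡ 41·70 = 2870 = 36·78 + 62, so x = 62.
Check: ψ(62) = 59·62 + 45 = 3703 = 47·78 + 37 ≡ 37 (mod 78).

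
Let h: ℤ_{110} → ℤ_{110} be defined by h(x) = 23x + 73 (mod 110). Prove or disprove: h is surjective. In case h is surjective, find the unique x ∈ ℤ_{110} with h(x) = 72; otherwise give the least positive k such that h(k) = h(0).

43

Since gcd(23, 110) = 1, 23 is invertible modulo 110. Euclid's algorithm: 110 = 4·23 + 18, 23 = 1·18 + 5, 18 = 3·5 + 3, 5 = 1·3 + 2, 3 = 1·2 + 1; back-substituting gives 1 = 67·23 − 14·110, so 23⁻¹ ≡ 67 (mod 110).
Then y ↦ 67(y − 73) is a two-sided inverse to h, so every y ∈ ℤ_{110} has a preimage.
Therefore h is surjective.
Since h is surjective, we find h⁻¹(72): we need 23x ≡ 72 − 73 ≡ 109 (mod 110). Using 23⁻¹ = 67: x ≡ 67·109 = 7303 = 66·110 + 43, so x = 43.
Check: h(43) = 23·43 + 73 = 1062 = 9·110 + 72 ≡ 72 (mod 110).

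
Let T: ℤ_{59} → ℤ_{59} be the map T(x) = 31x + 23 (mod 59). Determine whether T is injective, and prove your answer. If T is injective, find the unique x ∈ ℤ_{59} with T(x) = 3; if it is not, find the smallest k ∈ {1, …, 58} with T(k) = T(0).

By definition, T is injective if T(u) = T(v) implies u = v.
If T(u) = T(v), then 31u ≡ 31v (mod 59). Because gcd(31, 59) = 1, we may cancel 31 to get u ≡ v (mod 59).
So T is injective.
We now compute 31⁻¹ mod 59 explicitly. Euclid's algorithm: 59 = 1·31 + 28, 31 = 1·28 + 3, 28 = 9·3 + 1; back-substituting gives 1 = 40·31 − 21·59, so 31⁻¹ ≡ 40 (mod 59).
Since T is injective, we compute T⁻¹(3): solve 31x + 23 ≡ 3 (mod 59), i.e. 31x ≡ 39 (mod 59).
Multiplying by 31⁻¹ = 40 gives x ≡ 40·39 = 1560 = 26·59 + 26 ≡ 26 (mod 59).
Check: T(26) = 31·26 + 23 = 829 = 14·59 + 3 ≡ 3 (mod 59).

26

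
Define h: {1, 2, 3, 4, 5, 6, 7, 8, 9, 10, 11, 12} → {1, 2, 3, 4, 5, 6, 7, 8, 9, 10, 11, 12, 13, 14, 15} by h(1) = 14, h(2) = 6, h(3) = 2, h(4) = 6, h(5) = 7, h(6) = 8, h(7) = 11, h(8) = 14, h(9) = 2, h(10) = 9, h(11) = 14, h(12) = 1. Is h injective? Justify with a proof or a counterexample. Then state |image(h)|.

8

h(2) = 6 = h(4) with 2 ≠ 4, so h is not injective.
The image of h is {1, 2, 6, 7, 8, 9, 11, 14}, which has 8 elements.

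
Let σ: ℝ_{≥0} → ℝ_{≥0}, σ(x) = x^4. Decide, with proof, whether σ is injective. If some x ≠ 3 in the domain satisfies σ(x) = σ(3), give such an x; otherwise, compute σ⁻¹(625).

On ℝ_{≥0}, x ↦ x^4 is strictly increasing, so σ(s) = σ(t) forces s = t. So σ is injective.
Since x ↦ x^4 is strictly increasing on ℝ_{≥0}, it is injective there, so no x ≠ 3 in the domain has σ(x) = σ(3). We therefore compute σ⁻¹(625) = 625^{1/4} = 5 (indeed 5^4 = 625).

5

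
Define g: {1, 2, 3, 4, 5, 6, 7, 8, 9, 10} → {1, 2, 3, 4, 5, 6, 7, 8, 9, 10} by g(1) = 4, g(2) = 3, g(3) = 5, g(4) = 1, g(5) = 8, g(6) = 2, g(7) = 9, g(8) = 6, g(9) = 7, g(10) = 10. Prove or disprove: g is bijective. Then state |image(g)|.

The values 4, 3, 5, 1, 8, 2, 9, 6, 7, 10 are a permutation of {1, 2, 3, 4, 5, 6, 7, 8, 9, 10}: each element appears exactly once.
So g is injective and surjective, hence bijective.
The image of g is {1, 2, 3, 4, 5, 6, 7, 8, 9, 10}, which has 10 elements.

10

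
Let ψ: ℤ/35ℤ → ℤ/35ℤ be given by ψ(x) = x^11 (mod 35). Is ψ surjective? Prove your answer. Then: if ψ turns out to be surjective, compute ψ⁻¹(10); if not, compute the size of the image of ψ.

5

Computing x^11 mod 35 for each x (by repeated squaring, reducing mod 35 at every step), the values ψ(0), ψ(1), …, ψ(34) are: 0, 1, 18, 12, 9, 10, 6, 28, 22, 4, 5, 16, 3, 27, 14, 15, 11, 33, 2, 24, 20, 21, 8, 32, 19, 30, 31, 13, 7, 29, 25, 26, 23, 17, 34.
Every element of ℤ/35ℤ appears exactly once in this list, so ψ is a bijection, and in particular surjective.
Since ψ is surjective, we read off the preimage of 10 from the same table: ψ(5) = 10, so ψ⁻¹(10) = 5.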